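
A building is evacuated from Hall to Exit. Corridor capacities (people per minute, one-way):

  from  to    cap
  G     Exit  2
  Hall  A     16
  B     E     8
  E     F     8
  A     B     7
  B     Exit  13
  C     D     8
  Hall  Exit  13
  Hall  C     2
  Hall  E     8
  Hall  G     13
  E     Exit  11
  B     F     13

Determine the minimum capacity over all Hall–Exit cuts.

30

Augment Hall→Exit: bottleneck 13, flow now 13.
Augment Hall→E→Exit: bottleneck 8, flow now 21.
Augment Hall→G→Exit: bottleneck 2, flow now 23.
Augment Hall→A→B→Exit: bottleneck 7, flow now 30.
No augmenting path remains; maximum flow = 30.
By max-flow min-cut, the minimum cut capacity equals the max flow.
In the residual graph, reachable from Hall: {Hall, A, C, D, G}.
Min-cut edges: Hall→E (8), Hall→Exit (13), A→B (7), G→Exit (2); capacity 8 + 13 + 7 + 2 = 30.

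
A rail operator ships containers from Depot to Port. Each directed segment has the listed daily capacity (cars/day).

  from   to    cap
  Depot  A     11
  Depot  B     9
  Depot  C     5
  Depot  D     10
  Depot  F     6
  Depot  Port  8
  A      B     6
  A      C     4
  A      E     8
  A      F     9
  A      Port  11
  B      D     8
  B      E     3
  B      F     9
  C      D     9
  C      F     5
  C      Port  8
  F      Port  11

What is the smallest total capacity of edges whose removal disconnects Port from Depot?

Augment Depot→Port: bottleneck 8, flow now 8.
Augment Depot→A→Port: bottleneck 11, flow now 19.
Augment Depot→C→Port: bottleneck 5, flow now 24.
Augment Depot→F→Port: bottleneck 6, flow now 30.
Augment Depot→B→F→Port: bottleneck 5, flow now 35.
No augmenting path remains; maximum flow = 35.
By max-flow min-cut, the minimum cut capacity equals the max flow.
In the residual graph, reachable from Depot: {Depot, B, D, E, F}.
Min-cut edges: Depot→A (11), Depot→C (5), Depot→Port (8), F→Port (11); capacity 11 + 5 + 8 + 11 = 35.

35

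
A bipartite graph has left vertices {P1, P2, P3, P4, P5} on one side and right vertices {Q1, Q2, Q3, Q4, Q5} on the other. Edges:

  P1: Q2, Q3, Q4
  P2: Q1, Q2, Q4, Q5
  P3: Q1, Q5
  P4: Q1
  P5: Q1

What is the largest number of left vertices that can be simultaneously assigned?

4

Unit-capacity flow: source→left, listed edges, right→sink; max matching = max flow.
Augmenting path P1→Q2 (+1); matched 1.
Augmenting path P2→Q1 (+1); matched 2.
Augmenting path P3→Q5 (+1); matched 3.
Augmenting path P4→Q1→P2→Q4 (+1); matched 4.
No augmenting path remains; maximum matching = 4.
König certificate: {P1, P2, P3, Q1} is a vertex cover of size 4 (every listed pair touches it), so no matching can be larger.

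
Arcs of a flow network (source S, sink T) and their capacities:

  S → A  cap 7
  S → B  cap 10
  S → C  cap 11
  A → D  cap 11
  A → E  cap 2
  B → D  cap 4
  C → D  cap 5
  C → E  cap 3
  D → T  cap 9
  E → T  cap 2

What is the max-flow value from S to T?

11

Augment S→A→D→T: bottleneck 7, flow now 7.
Augment S→B→D→T: bottleneck 2, flow now 9.
Augment S→C→E→T: bottleneck 2, flow now 11.
No augmenting path remains; maximum flow = 11.
In the residual graph, reachable from S: {S, A, B, C, D, E}.
Min-cut edges: D→T (9), E→T (2); capacity 9 + 2 = 11.
This cut is saturated, so no flow can exceed 11.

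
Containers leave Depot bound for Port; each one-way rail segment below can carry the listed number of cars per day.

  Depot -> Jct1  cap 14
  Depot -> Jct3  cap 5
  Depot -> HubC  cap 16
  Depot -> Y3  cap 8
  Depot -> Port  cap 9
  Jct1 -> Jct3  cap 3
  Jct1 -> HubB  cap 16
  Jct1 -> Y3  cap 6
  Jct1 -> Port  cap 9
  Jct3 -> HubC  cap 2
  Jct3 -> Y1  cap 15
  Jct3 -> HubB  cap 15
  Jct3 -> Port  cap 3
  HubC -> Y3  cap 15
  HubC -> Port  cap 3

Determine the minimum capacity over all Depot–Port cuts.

24

Augment Depot→Port: bottleneck 9, flow now 9.
Augment Depot→Jct1→Port: bottleneck 9, flow now 18.
Augment Depot→Jct3→Port: bottleneck 3, flow now 21.
Augment Depot→HubC→Port: bottleneck 3, flow now 24.
No augmenting path remains; maximum flow = 24.
By max-flow min-cut, the minimum cut capacity equals the max flow.
In the residual graph, reachable from Depot: {Depot, Jct1, Jct3, HubC, Y1, HubB, Y3}.
Min-cut edges: Depot→Port (9), Jct1→Port (9), Jct3→Port (3), HubC→Port (3); capacity 9 + 9 + 3 + 3 = 24.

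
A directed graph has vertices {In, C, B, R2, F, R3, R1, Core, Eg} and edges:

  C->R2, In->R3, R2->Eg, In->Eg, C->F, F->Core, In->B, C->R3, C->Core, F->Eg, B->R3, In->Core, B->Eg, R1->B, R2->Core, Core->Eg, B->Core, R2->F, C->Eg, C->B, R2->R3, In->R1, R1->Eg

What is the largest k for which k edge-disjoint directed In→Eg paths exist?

Assign every edge capacity 1; by Menger, the answer equals the max flow.
Path In→Eg (+1); total 1.
Path In→B→Eg (+1); total 2.
Path In→R1→Eg (+1); total 3.
Path In→Core→Eg (+1); total 4.
No residual In→Eg path; max flow = 4.
Certifying cut of size 4: {In→B, In→Core, In→Eg, In→R1}.

4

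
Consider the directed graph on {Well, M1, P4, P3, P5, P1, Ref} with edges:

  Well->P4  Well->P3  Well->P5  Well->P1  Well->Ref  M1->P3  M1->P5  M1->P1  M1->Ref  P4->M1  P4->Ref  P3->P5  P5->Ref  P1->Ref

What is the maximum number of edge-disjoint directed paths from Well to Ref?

4

Assign every edge capacity 1; by Menger, the answer equals the max flow.
Path Well→Ref (+1); total 1.
Path Well→P4→Ref (+1); total 2.
Path Well→P5→Ref (+1); total 3.
Path Well→P1→Ref (+1); total 4.
No residual Well→Ref path; max flow = 4.
Certifying cut of size 4: {P5→Ref, Well→P1, Well→P4, Well→Ref}.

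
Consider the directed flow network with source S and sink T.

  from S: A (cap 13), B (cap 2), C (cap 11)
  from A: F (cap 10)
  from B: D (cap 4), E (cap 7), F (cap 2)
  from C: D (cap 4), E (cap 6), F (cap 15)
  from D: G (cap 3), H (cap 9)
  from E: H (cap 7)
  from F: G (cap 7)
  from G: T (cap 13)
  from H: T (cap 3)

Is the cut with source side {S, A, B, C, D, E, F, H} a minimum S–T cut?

Yes — it is a minimum cut (capacity 13).

Given cut capacity: 3 + 7 + 3 = 13.
Augment S→A→F→G→T: bottleneck 7, flow now 7.
Augment S→B→D→G→T: bottleneck 2, flow now 9.
Augment S→C→D→G→T: bottleneck 1, flow now 10.
Augment S→C→D→H→T: bottleneck 3, flow now 13.
No augmenting path remains; maximum flow = 13.
Cut capacity 13 equals the max flow, so it is a minimum cut.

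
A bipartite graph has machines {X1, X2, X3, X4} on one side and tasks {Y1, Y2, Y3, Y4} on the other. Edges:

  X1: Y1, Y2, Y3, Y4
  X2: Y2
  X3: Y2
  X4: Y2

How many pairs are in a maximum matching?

Unit-capacity flow: source→left, listed edges, right→sink; max matching = max flow.
Augmenting path X1→Y1 (+1); matched 1.
Augmenting path X2→Y2 (+1); matched 2.
No augmenting path remains; maximum matching = 2.
König certificate: {X1, Y2} is a vertex cover of size 2 (every listed pair touches it), so no matching can be larger.

2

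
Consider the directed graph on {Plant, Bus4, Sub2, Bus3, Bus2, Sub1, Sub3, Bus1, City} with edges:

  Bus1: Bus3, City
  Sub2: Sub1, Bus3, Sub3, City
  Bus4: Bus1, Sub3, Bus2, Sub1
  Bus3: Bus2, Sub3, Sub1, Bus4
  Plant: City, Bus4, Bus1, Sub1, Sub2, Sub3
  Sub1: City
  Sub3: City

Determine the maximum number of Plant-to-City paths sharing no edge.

Assign every edge capacity 1; by Menger, the answer equals the max flow.
Path Plant→City (+1); total 1.
Path Plant→Sub2→City (+1); total 2.
Path Plant→Sub1→City (+1); total 3.
Path Plant→Sub3→City (+1); total 4.
Path Plant→Bus1→City (+1); total 5.
No residual Plant→City path; max flow = 5.
Certifying cut of size 5: {Bus1→City, Plant→City, Plant→Sub2, Sub1→City, Sub3→City}.

5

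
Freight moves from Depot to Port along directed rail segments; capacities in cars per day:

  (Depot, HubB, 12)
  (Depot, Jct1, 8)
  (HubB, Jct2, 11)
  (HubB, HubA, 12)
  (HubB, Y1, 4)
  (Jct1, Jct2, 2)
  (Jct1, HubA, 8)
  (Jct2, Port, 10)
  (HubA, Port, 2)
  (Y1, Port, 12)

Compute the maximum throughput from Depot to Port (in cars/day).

Augment Depot→HubB→Jct2→Port: bottleneck 10, flow now 10.
Augment Depot→HubB→HubA→Port: bottleneck 2, flow now 12.
Augment Depot→Jct1→Jct2→HubB→Y1→Port: bottleneck 2, flow now 14. (uses reverse residual edge)
Augment Depot→Jct1→HubA→HubB→Y1→Port: bottleneck 2, flow now 16. (uses reverse residual edge)
No augmenting path remains; maximum flow = 16.
In the residual graph, reachable from Depot: {Depot, Jct1, HubA}.
Min-cut edges: Depot→HubB (12), Jct1→Jct2 (2), HubA→Port (2); capacity 12 + 2 + 2 = 16.
This cut is saturated, so no flow can exceed 16.

16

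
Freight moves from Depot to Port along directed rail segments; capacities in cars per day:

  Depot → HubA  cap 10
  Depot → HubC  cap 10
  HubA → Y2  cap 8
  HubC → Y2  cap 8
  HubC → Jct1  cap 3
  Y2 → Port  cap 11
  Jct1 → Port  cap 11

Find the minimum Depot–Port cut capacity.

14

Augment Depot→HubA→Y2→Port: bottleneck 8, flow now 8.
Augment Depot→HubC→Y2→Port: bottleneck 3, flow now 11.
Augment Depot→HubC→Jct1→Port: bottleneck 3, flow now 14.
No augmenting path remains; maximum flow = 14.
By max-flow min-cut, the minimum cut capacity equals the max flow.
In the residual graph, reachable from Depot: {Depot, HubA, HubC, Y2}.
Min-cut edges: HubC→Jct1 (3), Y2→Port (11); capacity 3 + 11 = 14.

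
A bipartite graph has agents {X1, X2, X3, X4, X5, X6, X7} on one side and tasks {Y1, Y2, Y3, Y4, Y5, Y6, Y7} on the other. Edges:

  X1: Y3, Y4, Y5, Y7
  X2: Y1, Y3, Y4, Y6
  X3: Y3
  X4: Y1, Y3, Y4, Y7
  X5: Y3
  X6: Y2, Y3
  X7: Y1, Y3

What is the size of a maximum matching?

Unit-capacity flow: source→left, listed edges, right→sink; max matching = max flow.
Augmenting path X1→Y3 (+1); matched 1.
Augmenting path X2→Y1 (+1); matched 2.
Augmenting path X4→Y4 (+1); matched 3.
Augmenting path X6→Y2 (+1); matched 4.
Augmenting path X3→Y3→X1→Y5 (+1); matched 5.
Augmenting path X7→Y1→X2→Y6 (+1); matched 6.
No augmenting path remains; maximum matching = 6.
König certificate: {X1, X2, X4, X6, X7, Y3} is a vertex cover of size 6 (every listed pair touches it), so no matching can be larger.

6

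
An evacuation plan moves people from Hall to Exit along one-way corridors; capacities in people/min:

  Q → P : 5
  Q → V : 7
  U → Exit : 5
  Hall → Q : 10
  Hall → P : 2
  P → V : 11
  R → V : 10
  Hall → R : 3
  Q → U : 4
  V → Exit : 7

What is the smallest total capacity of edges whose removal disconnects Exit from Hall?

Augment Hall→P→V→Exit: bottleneck 2, flow now 2.
Augment Hall→Q→U→Exit: bottleneck 4, flow now 6.
Augment Hall→Q→V→Exit: bottleneck 5, flow now 11.
No augmenting path remains; maximum flow = 11.
By max-flow min-cut, the minimum cut capacity equals the max flow.
In the residual graph, reachable from Hall: {Hall, P, Q, R, V}.
Min-cut edges: Q→U (4), V→Exit (7); capacity 4 + 7 = 11.

11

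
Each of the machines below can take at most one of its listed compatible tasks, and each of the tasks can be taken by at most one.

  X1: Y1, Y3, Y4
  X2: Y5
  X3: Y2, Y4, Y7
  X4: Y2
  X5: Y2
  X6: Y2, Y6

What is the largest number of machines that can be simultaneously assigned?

Unit-capacity flow: source→left, listed edges, right→sink; max matching = max flow.
Augmenting path X1→Y1 (+1); matched 1.
Augmenting path X2→Y5 (+1); matched 2.
Augmenting path X3→Y2 (+1); matched 3.
Augmenting path X6→Y6 (+1); matched 4.
Augmenting path X4→Y2→X3→Y4 (+1); matched 5.
No augmenting path remains; maximum matching = 5.
König certificate: {X1, X2, X3, X6, Y2} is a vertex cover of size 5 (every listed pair touches it), so no matching can be larger.

5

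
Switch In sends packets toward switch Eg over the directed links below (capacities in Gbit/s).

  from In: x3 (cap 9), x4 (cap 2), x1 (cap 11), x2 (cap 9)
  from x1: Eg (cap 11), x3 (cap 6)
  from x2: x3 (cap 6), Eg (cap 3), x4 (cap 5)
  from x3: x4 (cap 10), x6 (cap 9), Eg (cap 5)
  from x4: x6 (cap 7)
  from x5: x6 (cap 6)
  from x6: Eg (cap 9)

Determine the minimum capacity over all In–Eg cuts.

Augment In→x1→Eg: bottleneck 11, flow now 11.
Augment In→x2→Eg: bottleneck 3, flow now 14.
Augment In→x3→Eg: bottleneck 5, flow now 19.
Augment In→x3→x6→Eg: bottleneck 4, flow now 23.
Augment In→x4→x6→Eg: bottleneck 2, flow now 25.
Augment In→x2→x3→x6→Eg: bottleneck 3, flow now 28.
No augmenting path remains; maximum flow = 28.
By max-flow min-cut, the minimum cut capacity equals the max flow.
In the residual graph, reachable from In: {In, x2, x3, x4, x6}.
Min-cut edges: In→x1 (11), x2→Eg (3), x3→Eg (5), x6→Eg (9); capacity 11 + 3 + 5 + 9 = 28.

28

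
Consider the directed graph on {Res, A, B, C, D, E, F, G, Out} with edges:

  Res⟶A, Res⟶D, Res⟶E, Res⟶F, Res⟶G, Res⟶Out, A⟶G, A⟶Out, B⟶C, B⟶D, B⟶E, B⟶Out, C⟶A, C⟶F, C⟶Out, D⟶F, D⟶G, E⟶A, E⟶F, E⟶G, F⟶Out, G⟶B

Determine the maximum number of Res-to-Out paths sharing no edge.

Assign every edge capacity 1; by Menger, the answer equals the max flow.
Path Res→Out (+1); total 1.
Path Res→A→Out (+1); total 2.
Path Res→F→Out (+1); total 3.
Path Res→G→B→Out (+1); total 4.
No residual Res→Out path; max flow = 4.
Certifying cut of size 4: {A→Out, F→Out, G→B, Res→Out}.

4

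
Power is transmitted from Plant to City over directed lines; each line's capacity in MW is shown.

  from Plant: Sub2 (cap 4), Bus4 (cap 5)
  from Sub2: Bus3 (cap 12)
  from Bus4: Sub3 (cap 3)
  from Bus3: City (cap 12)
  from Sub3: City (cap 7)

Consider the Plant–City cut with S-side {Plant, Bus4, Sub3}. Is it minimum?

No — its capacity is 11, but the minimum cut has capacity 7.

Given cut capacity: 4 + 7 = 11.
Augment Plant→Sub2→Bus3→City: bottleneck 4, flow now 4.
Augment Plant→Bus4→Sub3→City: bottleneck 3, flow now 7.
No augmenting path remains; maximum flow = 7.
In the residual graph, reachable from Plant: {Plant, Bus4}.
Min-cut edges: Plant→Sub2 (4), Bus4→Sub3 (3); capacity 4 + 3 = 7.
Cut capacity 11 exceeds the max flow 7, so it is not minimum.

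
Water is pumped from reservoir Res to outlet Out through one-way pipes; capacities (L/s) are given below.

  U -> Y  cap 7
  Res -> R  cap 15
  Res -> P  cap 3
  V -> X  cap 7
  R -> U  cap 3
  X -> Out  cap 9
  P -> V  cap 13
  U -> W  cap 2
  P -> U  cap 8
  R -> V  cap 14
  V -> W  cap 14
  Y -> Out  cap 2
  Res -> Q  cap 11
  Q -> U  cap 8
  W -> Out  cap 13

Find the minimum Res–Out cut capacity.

Augment Res→P→U→W→Out: bottleneck 2, flow now 2.
Augment Res→P→U→Y→Out: bottleneck 1, flow now 3.
Augment Res→Q→U→Y→Out: bottleneck 1, flow now 4.
Augment Res→R→V→W→Out: bottleneck 11, flow now 15.
Augment Res→R→V→X→Out: bottleneck 3, flow now 18.
Augment Res→Q→U→P→V→X→Out: bottleneck 3, flow now 21. (uses reverse residual edge)
No augmenting path remains; maximum flow = 21.
By max-flow min-cut, the minimum cut capacity equals the max flow.
In the residual graph, reachable from Res: {Res, Q, R, U, Y}.
Min-cut edges: Res→P (3), R→V (14), U→W (2), Y→Out (2); capacity 3 + 14 + 2 + 2 = 21.

21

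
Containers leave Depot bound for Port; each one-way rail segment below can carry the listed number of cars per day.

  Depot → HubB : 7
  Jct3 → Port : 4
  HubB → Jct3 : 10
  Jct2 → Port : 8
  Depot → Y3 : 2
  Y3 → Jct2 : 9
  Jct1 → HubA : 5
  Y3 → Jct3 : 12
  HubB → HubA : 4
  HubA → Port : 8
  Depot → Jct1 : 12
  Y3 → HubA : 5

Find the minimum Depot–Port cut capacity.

Augment Depot→HubB→Jct3→Port: bottleneck 4, flow now 4.
Augment Depot→HubB→HubA→Port: bottleneck 3, flow now 7.
Augment Depot→Jct1→HubA→Port: bottleneck 5, flow now 12.
Augment Depot→Y3→Jct2→Port: bottleneck 2, flow now 14.
No augmenting path remains; maximum flow = 14.
By max-flow min-cut, the minimum cut capacity equals the max flow.
In the residual graph, reachable from Depot: {Depot, Jct1}.
Min-cut edges: Depot→HubB (7), Depot→Y3 (2), Jct1→HubA (5); capacity 7 + 2 + 5 = 14.

14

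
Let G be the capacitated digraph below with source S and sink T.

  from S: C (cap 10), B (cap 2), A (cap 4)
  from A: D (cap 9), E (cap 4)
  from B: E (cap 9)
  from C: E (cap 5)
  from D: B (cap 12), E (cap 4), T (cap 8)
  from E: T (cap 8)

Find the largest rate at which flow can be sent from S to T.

Augment S→A→D→T: bottleneck 4, flow now 4.
Augment S→B→E→T: bottleneck 2, flow now 6.
Augment S→C→E→T: bottleneck 5, flow now 11.
No augmenting path remains; maximum flow = 11.
In the residual graph, reachable from S: {S, C}.
Min-cut edges: S→A (4), S→B (2), C→E (5); capacity 4 + 2 + 5 = 11.
This cut is saturated, so no flow can exceed 11.

11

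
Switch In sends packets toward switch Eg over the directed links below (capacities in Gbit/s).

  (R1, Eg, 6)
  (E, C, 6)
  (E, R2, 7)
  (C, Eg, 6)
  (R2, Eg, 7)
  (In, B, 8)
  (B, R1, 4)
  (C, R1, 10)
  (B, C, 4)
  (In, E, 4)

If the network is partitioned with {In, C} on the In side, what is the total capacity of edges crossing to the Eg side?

28

Edges leaving {In, C}: In→B (8), In→E (4), C→R1 (10), C→Eg (6).
Cut capacity = 8 + 4 + 10 + 6 = 28.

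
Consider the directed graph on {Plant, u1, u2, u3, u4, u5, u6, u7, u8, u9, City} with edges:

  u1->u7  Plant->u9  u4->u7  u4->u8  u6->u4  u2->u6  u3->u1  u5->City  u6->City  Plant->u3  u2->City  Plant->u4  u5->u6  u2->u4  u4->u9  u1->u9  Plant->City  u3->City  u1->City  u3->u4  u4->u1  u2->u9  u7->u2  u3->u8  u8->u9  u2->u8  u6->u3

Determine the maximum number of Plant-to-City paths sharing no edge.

3

Assign every edge capacity 1; by Menger, the answer equals the max flow.
Path Plant→City (+1); total 1.
Path Plant→u3→City (+1); total 2.
Path Plant→u4→u1→City (+1); total 3.
No residual Plant→City path; max flow = 3.
Certifying cut of size 3: {Plant→City, Plant→u3, Plant→u4}.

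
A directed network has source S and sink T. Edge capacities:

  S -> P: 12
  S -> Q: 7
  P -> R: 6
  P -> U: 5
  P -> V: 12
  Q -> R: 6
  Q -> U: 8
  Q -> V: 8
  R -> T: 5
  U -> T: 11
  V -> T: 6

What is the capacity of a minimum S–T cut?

Augment S→P→R→T: bottleneck 5, flow now 5.
Augment S→P→U→T: bottleneck 5, flow now 10.
Augment S→P→V→T: bottleneck 2, flow now 12.
Augment S→Q→U→T: bottleneck 6, flow now 18.
Augment S→Q→V→T: bottleneck 1, flow now 19.
No augmenting path remains; maximum flow = 19.
By max-flow min-cut, the minimum cut capacity equals the max flow.
In the residual graph, reachable from S: {S}.
Min-cut edges: S→P (12), S→Q (7); capacity 12 + 7 = 19.

19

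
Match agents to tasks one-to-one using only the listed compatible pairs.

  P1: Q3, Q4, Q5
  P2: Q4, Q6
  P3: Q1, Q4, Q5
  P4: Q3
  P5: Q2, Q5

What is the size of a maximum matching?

Unit-capacity flow: source→left, listed edges, right→sink; max matching = max flow.
Augmenting path P1→Q3 (+1); matched 1.
Augmenting path P2→Q4 (+1); matched 2.
Augmenting path P3→Q1 (+1); matched 3.
Augmenting path P5→Q2 (+1); matched 4.
Augmenting path P4→Q3→P1→Q5 (+1); matched 5.
No augmenting path remains; maximum matching = 5.
König certificate: {P1, P2, P3, P4, P5} is a vertex cover of size 5 (every listed pair touches it), so no matching can be larger.

5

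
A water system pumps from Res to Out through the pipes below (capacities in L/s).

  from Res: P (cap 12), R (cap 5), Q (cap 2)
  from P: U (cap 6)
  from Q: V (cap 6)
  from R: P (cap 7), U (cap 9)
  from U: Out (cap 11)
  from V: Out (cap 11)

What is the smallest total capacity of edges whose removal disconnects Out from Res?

13

Augment Res→P→U→Out: bottleneck 6, flow now 6.
Augment Res→Q→V→Out: bottleneck 2, flow now 8.
Augment Res→R→U→Out: bottleneck 5, flow now 13.
No augmenting path remains; maximum flow = 13.
By max-flow min-cut, the minimum cut capacity equals the max flow.
In the residual graph, reachable from Res: {Res, P}.
Min-cut edges: Res→Q (2), Res→R (5), P→U (6); capacity 2 + 5 + 6 = 13.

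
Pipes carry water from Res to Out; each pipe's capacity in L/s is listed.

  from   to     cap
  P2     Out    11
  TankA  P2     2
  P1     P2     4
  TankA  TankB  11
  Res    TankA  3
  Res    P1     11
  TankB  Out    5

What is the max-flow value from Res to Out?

7

Augment Res→P1→P2→Out: bottleneck 4, flow now 4.
Augment Res→TankA→P2→Out: bottleneck 2, flow now 6.
Augment Res→TankA→TankB→Out: bottleneck 1, flow now 7.
No augmenting path remains; maximum flow = 7.
In the residual graph, reachable from Res: {Res, P1}.
Min-cut edges: Res→TankA (3), P1→P2 (4); capacity 3 + 4 = 7.
This cut is saturated, so no flow can exceed 7.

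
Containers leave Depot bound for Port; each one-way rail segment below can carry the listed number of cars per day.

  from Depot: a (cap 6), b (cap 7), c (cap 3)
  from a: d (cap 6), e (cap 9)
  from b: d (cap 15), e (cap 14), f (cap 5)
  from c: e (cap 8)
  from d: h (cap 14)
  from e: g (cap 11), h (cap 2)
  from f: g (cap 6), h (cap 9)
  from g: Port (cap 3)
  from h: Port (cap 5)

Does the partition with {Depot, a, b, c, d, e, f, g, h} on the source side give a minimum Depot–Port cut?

Given cut capacity: 3 + 5 = 8.
Augment Depot→a→d→h→Port: bottleneck 5, flow now 5.
Augment Depot→a→e→g→Port: bottleneck 1, flow now 6.
Augment Depot→b→e→g→Port: bottleneck 2, flow now 8.
No augmenting path remains; maximum flow = 8.
Cut capacity 8 equals the max flow, so it is a minimum cut.

Yes — it is a minimum cut (capacity 8).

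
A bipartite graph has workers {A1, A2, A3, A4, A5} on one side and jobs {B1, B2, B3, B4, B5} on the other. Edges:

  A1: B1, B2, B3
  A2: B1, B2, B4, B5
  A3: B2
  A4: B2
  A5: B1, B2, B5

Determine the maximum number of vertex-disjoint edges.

Unit-capacity flow: source→left, listed edges, right→sink; max matching = max flow.
Augmenting path A1→B1 (+1); matched 1.
Augmenting path A2→B2 (+1); matched 2.
Augmenting path A5→B5 (+1); matched 3.
Augmenting path A3→B2→A2→B4 (+1); matched 4.
No augmenting path remains; maximum matching = 4.
König certificate: {A1, A2, A5, B2} is a vertex cover of size 4 (every listed pair touches it), so no matching can be larger.

4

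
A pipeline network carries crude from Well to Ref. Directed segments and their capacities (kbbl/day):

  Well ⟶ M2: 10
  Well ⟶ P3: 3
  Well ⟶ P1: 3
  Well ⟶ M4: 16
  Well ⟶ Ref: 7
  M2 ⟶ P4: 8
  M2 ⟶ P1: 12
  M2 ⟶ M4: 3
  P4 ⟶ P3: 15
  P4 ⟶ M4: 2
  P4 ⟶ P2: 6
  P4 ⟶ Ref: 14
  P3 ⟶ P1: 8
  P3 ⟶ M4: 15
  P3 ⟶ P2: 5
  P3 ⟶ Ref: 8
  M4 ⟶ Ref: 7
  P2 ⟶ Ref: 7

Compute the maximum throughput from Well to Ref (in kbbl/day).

25

Augment Well→Ref: bottleneck 7, flow now 7.
Augment Well→P3→Ref: bottleneck 3, flow now 10.
Augment Well→M4→Ref: bottleneck 7, flow now 17.
Augment Well→M2→P4→Ref: bottleneck 8, flow now 25.
No augmenting path remains; maximum flow = 25.
In the residual graph, reachable from Well: {Well, M2, P1, M4}.
Min-cut edges: Well→P3 (3), Well→Ref (7), M2→P4 (8), M4→Ref (7); capacity 3 + 7 + 8 + 7 = 25.
This cut is saturated, so no flow can exceed 25.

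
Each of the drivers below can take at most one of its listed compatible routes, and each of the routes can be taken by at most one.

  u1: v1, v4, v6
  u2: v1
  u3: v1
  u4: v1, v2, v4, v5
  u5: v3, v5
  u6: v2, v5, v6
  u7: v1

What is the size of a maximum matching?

Unit-capacity flow: source→left, listed edges, right→sink; max matching = max flow.
Augmenting path u1→v1 (+1); matched 1.
Augmenting path u4→v2 (+1); matched 2.
Augmenting path u5→v3 (+1); matched 3.
Augmenting path u6→v5 (+1); matched 4.
Augmenting path u2→v1→u1→v4 (+1); matched 5.
No augmenting path remains; maximum matching = 5.
König certificate: {u1, u4, u5, u6, v1} is a vertex cover of size 5 (every listed pair touches it), so no matching can be larger.

5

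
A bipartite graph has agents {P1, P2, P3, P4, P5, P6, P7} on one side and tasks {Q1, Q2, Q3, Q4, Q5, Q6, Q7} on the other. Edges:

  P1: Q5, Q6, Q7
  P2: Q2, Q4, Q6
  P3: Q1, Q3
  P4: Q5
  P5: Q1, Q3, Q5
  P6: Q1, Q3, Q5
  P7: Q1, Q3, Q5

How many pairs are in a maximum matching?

5

Unit-capacity flow: source→left, listed edges, right→sink; max matching = max flow.
Augmenting path P1→Q5 (+1); matched 1.
Augmenting path P2→Q2 (+1); matched 2.
Augmenting path P3→Q1 (+1); matched 3.
Augmenting path P5→Q3 (+1); matched 4.
Augmenting path P4→Q5→P1→Q6 (+1); matched 5.
No augmenting path remains; maximum matching = 5.
König certificate: {P1, P2, Q1, Q3, Q5} is a vertex cover of size 5 (every listed pair touches it), so no matching can be larger.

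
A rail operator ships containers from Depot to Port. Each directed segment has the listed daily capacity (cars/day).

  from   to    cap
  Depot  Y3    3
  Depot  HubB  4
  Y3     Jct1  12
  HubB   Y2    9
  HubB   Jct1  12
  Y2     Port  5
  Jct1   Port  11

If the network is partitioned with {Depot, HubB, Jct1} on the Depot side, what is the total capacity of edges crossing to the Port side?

Edges leaving {Depot, HubB, Jct1}: Depot→Y3 (3), HubB→Y2 (9), Jct1→Port (11).
Cut capacity = 3 + 9 + 11 = 23.

23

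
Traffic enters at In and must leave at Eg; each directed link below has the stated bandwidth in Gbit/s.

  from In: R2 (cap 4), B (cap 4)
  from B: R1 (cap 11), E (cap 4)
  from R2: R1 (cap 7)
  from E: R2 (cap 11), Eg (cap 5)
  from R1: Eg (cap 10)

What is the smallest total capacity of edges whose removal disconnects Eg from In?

8

Augment In→B→E→Eg: bottleneck 4, flow now 4.
Augment In→R2→R1→Eg: bottleneck 4, flow now 8.
No augmenting path remains; maximum flow = 8.
By max-flow min-cut, the minimum cut capacity equals the max flow.
In the residual graph, reachable from In: {In}.
Min-cut edges: In→B (4), In→R2 (4); capacity 4 + 4 = 8.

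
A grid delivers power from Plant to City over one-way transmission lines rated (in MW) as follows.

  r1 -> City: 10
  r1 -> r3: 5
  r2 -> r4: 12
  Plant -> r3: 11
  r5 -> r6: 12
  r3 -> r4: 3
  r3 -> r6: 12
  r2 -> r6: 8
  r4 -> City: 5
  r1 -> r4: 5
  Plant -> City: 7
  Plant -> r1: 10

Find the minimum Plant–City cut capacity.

Augment Plant→City: bottleneck 7, flow now 7.
Augment Plant→r1→City: bottleneck 10, flow now 17.
Augment Plant→r3→r4→City: bottleneck 3, flow now 20.
No augmenting path remains; maximum flow = 20.
By max-flow min-cut, the minimum cut capacity equals the max flow.
In the residual graph, reachable from Plant: {Plant, r3, r6}.
Min-cut edges: Plant→r1 (10), Plant→City (7), r3→r4 (3); capacity 10 + 7 + 3 = 20.

20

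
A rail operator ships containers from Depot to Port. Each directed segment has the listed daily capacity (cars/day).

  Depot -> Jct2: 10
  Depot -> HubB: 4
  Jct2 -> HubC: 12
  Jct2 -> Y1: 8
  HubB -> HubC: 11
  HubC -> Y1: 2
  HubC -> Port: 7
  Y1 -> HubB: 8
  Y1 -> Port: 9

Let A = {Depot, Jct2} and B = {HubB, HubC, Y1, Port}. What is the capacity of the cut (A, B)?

Edges leaving {Depot, Jct2}: Depot→HubB (4), Jct2→HubC (12), Jct2→Y1 (8).
Cut capacity = 4 + 12 + 8 = 24.

24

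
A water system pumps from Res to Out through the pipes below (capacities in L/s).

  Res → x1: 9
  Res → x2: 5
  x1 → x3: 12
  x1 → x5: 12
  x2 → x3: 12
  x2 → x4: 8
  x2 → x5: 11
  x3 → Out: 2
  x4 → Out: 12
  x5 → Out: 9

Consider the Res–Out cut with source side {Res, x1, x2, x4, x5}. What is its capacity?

45

Edges leaving {Res, x1, x2, x4, x5}: x1→x3 (12), x2→x3 (12), x4→Out (12), x5→Out (9).
Cut capacity = 12 + 12 + 12 + 9 = 45.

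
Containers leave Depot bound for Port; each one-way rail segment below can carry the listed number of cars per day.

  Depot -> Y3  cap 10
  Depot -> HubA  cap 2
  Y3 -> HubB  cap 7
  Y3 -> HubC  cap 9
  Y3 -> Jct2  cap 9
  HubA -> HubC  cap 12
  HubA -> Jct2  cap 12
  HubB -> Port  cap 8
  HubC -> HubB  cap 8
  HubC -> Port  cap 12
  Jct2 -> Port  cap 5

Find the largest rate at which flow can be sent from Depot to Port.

12

Augment Depot→Y3→HubB→Port: bottleneck 7, flow now 7.
Augment Depot→Y3→HubC→Port: bottleneck 3, flow now 10.
Augment Depot→HubA→HubC→Port: bottleneck 2, flow now 12.
No augmenting path remains; maximum flow = 12.
In the residual graph, reachable from Depot: {Depot}.
Min-cut edges: Depot→Y3 (10), Depot→HubA (2); capacity 10 + 2 = 12.
This cut is saturated, so no flow can exceed 12.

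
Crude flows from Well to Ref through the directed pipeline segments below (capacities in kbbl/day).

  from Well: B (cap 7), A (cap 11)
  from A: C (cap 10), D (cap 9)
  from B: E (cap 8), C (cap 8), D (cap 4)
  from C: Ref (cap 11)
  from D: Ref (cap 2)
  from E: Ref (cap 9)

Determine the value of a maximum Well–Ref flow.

Augment Well→A→C→Ref: bottleneck 10, flow now 10.
Augment Well→A→D→Ref: bottleneck 1, flow now 11.
Augment Well→B→C→Ref: bottleneck 1, flow now 12.
Augment Well→B→D→Ref: bottleneck 1, flow now 13.
Augment Well→B→E→Ref: bottleneck 5, flow now 18.
No augmenting path remains; maximum flow = 18.
In the residual graph, reachable from Well: {Well}.
Min-cut edges: Well→A (11), Well→B (7); capacity 11 + 7 = 18.
This cut is saturated, so no flow can exceed 18.

18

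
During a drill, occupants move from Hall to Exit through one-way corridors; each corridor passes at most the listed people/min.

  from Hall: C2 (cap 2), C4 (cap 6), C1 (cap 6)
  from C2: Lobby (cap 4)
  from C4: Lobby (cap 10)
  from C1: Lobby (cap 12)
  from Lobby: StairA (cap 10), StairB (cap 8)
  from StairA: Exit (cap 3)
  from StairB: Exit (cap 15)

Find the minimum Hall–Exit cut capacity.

11

Augment Hall→C2→Lobby→StairA→Exit: bottleneck 2, flow now 2.
Augment Hall→C4→Lobby→StairA→Exit: bottleneck 1, flow now 3.
Augment Hall→C4→Lobby→StairB→Exit: bottleneck 5, flow now 8.
Augment Hall→C1→Lobby→StairB→Exit: bottleneck 3, flow now 11.
No augmenting path remains; maximum flow = 11.
By max-flow min-cut, the minimum cut capacity equals the max flow.
In the residual graph, reachable from Hall: {Hall, C2, C4, C1, Lobby, StairA}.
Min-cut edges: Lobby→StairB (8), StairA→Exit (3); capacity 8 + 3 = 11.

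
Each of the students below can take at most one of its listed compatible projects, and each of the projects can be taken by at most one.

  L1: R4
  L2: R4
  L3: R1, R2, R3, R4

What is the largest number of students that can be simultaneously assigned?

Unit-capacity flow: source→left, listed edges, right→sink; max matching = max flow.
Augmenting path L1→R4 (+1); matched 1.
Augmenting path L3→R1 (+1); matched 2.
No augmenting path remains; maximum matching = 2.
König certificate: {L3, R4} is a vertex cover of size 2 (every listed pair touches it), so no matching can be larger.

2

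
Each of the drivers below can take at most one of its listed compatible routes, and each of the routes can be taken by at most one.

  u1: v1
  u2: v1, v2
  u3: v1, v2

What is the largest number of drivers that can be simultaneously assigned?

Unit-capacity flow: source→left, listed edges, right→sink; max matching = max flow.
Augmenting path u1→v1 (+1); matched 1.
Augmenting path u2→v2 (+1); matched 2.
No augmenting path remains; maximum matching = 2.
König certificate: {v1, v2} is a vertex cover of size 2 (every listed pair touches it), so no matching can be larger.

2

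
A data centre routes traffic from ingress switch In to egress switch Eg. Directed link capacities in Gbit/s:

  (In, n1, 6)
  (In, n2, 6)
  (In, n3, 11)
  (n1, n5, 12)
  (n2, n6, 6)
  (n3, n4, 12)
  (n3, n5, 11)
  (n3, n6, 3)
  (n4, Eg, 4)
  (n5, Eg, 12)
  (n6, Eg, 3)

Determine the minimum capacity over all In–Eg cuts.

Augment In→n1→n5→Eg: bottleneck 6, flow now 6.
Augment In→n2→n6→Eg: bottleneck 3, flow now 9.
Augment In→n3→n4→Eg: bottleneck 4, flow now 13.
Augment In→n3→n5→Eg: bottleneck 6, flow now 19.
No augmenting path remains; maximum flow = 19.
By max-flow min-cut, the minimum cut capacity equals the max flow.
In the residual graph, reachable from In: {In, n1, n2, n3, n4, n5, n6}.
Min-cut edges: n4→Eg (4), n5→Eg (12), n6→Eg (3); capacity 4 + 12 + 3 = 19.

19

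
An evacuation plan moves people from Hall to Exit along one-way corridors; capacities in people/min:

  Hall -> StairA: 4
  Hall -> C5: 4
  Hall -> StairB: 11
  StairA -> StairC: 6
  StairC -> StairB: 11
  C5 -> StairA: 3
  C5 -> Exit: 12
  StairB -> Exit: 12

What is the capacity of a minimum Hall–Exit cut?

16

Augment Hall→C5→Exit: bottleneck 4, flow now 4.
Augment Hall→StairB→Exit: bottleneck 11, flow now 15.
Augment Hall→StairA→StairC→StairB→Exit: bottleneck 1, flow now 16.
No augmenting path remains; maximum flow = 16.
By max-flow min-cut, the minimum cut capacity equals the max flow.
In the residual graph, reachable from Hall: {Hall, StairA, StairC, StairB}.
Min-cut edges: Hall→C5 (4), StairB→Exit (12); capacity 4 + 12 = 16.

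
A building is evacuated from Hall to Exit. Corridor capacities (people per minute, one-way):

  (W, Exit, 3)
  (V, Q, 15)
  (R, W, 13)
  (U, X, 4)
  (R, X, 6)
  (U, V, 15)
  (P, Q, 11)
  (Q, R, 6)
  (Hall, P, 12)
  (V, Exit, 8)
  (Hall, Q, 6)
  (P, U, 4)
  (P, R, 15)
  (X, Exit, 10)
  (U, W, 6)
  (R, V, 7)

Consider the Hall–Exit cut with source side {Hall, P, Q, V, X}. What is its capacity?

43

Edges leaving {Hall, P, Q, V, X}: P→R (15), P→U (4), Q→R (6), V→Exit (8), X→Exit (10).
Cut capacity = 15 + 4 + 6 + 8 + 10 = 43.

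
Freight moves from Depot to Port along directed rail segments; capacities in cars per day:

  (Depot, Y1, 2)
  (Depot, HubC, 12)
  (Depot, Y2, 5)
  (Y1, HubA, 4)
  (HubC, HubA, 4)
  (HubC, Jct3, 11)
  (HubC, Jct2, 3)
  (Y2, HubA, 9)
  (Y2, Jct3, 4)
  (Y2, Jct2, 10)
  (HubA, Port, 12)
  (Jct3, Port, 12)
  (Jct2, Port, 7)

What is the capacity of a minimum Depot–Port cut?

19

Augment Depot→Y1→HubA→Port: bottleneck 2, flow now 2.
Augment Depot→HubC→HubA→Port: bottleneck 4, flow now 6.
Augment Depot→HubC→Jct3→Port: bottleneck 8, flow now 14.
Augment Depot→Y2→HubA→Port: bottleneck 5, flow now 19.
No augmenting path remains; maximum flow = 19.
By max-flow min-cut, the minimum cut capacity equals the max flow.
In the residual graph, reachable from Depot: {Depot}.
Min-cut edges: Depot→Y1 (2), Depot→HubC (12), Depot→Y2 (5); capacity 2 + 12 + 5 = 19.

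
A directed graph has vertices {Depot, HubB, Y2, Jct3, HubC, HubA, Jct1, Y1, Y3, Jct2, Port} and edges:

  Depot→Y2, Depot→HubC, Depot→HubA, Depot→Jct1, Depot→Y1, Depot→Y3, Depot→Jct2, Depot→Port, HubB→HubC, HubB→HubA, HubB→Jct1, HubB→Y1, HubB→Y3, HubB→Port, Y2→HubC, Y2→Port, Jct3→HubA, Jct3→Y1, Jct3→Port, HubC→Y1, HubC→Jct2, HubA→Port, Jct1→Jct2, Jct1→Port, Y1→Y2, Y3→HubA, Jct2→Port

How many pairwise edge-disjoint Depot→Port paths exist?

5

Assign every edge capacity 1; by Menger, the answer equals the max flow.
Path Depot→Port (+1); total 1.
Path Depot→Y2→Port (+1); total 2.
Path Depot→HubA→Port (+1); total 3.
Path Depot→Jct1→Port (+1); total 4.
Path Depot→Jct2→Port (+1); total 5.
No residual Depot→Port path; max flow = 5.
Certifying cut of size 5: {Depot→Jct1, Depot→Port, HubA→Port, Jct2→Port, Y2→Port}.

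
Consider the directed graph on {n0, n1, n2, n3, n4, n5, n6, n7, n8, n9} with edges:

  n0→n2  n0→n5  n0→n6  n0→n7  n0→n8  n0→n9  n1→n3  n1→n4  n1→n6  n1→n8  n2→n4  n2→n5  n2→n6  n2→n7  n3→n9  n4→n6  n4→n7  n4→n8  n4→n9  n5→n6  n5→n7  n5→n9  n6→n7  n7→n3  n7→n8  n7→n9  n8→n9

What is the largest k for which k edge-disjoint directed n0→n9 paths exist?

Assign every edge capacity 1; by Menger, the answer equals the max flow.
Path n0→n9 (+1); total 1.
Path n0→n5→n9 (+1); total 2.
Path n0→n7→n9 (+1); total 3.
Path n0→n8→n9 (+1); total 4.
Path n0→n2→n4→n9 (+1); total 5.
Path n0→n6→n7→n3→n9 (+1); total 6.
No residual n0→n9 path; max flow = 6.
Certifying cut of size 6: {n0→n2, n0→n5, n0→n6, n0→n7, n0→n8, n0→n9}.

6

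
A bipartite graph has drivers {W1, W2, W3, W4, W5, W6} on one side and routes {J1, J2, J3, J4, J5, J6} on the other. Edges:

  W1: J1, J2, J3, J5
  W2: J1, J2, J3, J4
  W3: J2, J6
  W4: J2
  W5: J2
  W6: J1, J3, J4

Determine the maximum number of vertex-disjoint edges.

5

Unit-capacity flow: source→left, listed edges, right→sink; max matching = max flow.
Augmenting path W1→J1 (+1); matched 1.
Augmenting path W2→J2 (+1); matched 2.
Augmenting path W3→J6 (+1); matched 3.
Augmenting path W6→J3 (+1); matched 4.
Augmenting path W4→J2→W2→J4 (+1); matched 5.
No augmenting path remains; maximum matching = 5.
König certificate: {W1, W2, W3, W6, J2} is a vertex cover of size 5 (every listed pair touches it), so no matching can be larger.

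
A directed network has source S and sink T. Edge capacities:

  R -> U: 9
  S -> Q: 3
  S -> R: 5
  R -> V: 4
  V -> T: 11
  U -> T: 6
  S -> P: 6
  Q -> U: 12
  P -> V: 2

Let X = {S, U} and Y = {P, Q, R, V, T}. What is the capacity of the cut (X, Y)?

Edges leaving {S, U}: S→P (6), S→Q (3), S→R (5), U→T (6).
Cut capacity = 6 + 3 + 5 + 6 = 20.

20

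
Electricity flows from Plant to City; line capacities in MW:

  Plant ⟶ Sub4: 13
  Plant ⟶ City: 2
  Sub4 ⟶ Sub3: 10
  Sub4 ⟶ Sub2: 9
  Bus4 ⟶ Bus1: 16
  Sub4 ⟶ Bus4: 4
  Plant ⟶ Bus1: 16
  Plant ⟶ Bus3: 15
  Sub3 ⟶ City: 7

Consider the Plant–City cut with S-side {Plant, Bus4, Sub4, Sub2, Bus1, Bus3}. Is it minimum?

No — its capacity is 12, but the minimum cut has capacity 9.

Given cut capacity: 2 + 10 = 12.
Augment Plant→City: bottleneck 2, flow now 2.
Augment Plant→Sub4→Sub3→City: bottleneck 7, flow now 9.
No augmenting path remains; maximum flow = 9.
In the residual graph, reachable from Plant: {Plant, Bus4, Sub4, Sub2, Bus1, Sub3, Bus3}.
Min-cut edges: Plant→City (2), Sub3→City (7); capacity 2 + 7 = 9.
Cut capacity 12 exceeds the max flow 9, so it is not minimum.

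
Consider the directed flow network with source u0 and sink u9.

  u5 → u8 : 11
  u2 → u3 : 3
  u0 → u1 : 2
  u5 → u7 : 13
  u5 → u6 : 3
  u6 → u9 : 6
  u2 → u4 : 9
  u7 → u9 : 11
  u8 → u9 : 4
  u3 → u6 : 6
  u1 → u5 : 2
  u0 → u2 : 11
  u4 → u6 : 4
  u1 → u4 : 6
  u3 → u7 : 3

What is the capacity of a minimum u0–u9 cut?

9

Augment u0→u1→u4→u6→u9: bottleneck 2, flow now 2.
Augment u0→u2→u3→u6→u9: bottleneck 3, flow now 5.
Augment u0→u2→u4→u6→u9: bottleneck 1, flow now 6.
Augment u0→u2→u4→u1→u5→u7→u9: bottleneck 2, flow now 8. (uses reverse residual edge)
Augment u0→u2→u4→u6→u3→u7→u9: bottleneck 1, flow now 9. (uses reverse residual edge)
No augmenting path remains; maximum flow = 9.
By max-flow min-cut, the minimum cut capacity equals the max flow.
In the residual graph, reachable from u0: {u0, u2, u4}.
Min-cut edges: u0→u1 (2), u2→u3 (3), u4→u6 (4); capacity 2 + 3 + 4 = 9.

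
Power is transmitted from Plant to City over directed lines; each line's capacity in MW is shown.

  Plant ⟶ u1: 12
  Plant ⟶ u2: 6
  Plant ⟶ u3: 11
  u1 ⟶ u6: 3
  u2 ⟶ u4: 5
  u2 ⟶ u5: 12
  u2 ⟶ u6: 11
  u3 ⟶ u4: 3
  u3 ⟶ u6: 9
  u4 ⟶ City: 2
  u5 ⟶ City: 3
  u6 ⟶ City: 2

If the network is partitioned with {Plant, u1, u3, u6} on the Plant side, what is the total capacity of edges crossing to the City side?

11

Edges leaving {Plant, u1, u3, u6}: Plant→u2 (6), u3→u4 (3), u6→City (2).
Cut capacity = 6 + 3 + 2 = 11.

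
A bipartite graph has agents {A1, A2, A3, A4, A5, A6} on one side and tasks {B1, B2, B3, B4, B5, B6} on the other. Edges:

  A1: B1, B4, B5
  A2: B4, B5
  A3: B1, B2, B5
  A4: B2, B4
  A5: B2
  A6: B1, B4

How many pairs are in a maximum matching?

4

Unit-capacity flow: source→left, listed edges, right→sink; max matching = max flow.
Augmenting path A1→B1 (+1); matched 1.
Augmenting path A2→B4 (+1); matched 2.
Augmenting path A3→B2 (+1); matched 3.
Augmenting path A4→B2→A3→B5 (+1); matched 4.
No augmenting path remains; maximum matching = 4.
König certificate: {B1, B2, B4, B5} is a vertex cover of size 4 (every listed pair touches it), so no matching can be larger.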